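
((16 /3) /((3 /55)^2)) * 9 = 48400 /3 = 16133.33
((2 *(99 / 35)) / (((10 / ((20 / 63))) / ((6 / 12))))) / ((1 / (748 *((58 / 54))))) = 477224 / 6615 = 72.14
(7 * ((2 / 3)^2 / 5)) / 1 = 28 / 45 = 0.62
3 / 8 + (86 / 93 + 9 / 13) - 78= -76.01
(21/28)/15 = 1/20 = 0.05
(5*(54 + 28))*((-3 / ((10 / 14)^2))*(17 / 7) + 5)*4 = -76096 / 5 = -15219.20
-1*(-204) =204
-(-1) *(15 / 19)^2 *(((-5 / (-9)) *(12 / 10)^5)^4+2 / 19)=98037405571986 / 41864013671875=2.34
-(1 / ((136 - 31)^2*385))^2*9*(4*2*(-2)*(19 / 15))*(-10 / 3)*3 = -0.00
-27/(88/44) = -27/2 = -13.50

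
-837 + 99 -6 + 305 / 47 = -34663 / 47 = -737.51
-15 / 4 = -3.75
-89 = -89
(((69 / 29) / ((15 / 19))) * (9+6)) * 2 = 2622 / 29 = 90.41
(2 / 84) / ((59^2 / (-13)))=-13 / 146202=-0.00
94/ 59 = 1.59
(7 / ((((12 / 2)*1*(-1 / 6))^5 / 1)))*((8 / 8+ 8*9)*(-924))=472164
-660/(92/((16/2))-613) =1.10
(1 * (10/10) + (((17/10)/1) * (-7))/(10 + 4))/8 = 3/160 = 0.02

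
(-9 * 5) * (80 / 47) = -76.60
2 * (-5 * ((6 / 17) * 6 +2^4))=-3080 / 17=-181.18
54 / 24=9 / 4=2.25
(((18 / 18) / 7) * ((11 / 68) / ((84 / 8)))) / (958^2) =11 / 4586984472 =0.00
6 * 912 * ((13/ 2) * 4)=142272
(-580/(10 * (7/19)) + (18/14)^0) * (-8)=8760/7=1251.43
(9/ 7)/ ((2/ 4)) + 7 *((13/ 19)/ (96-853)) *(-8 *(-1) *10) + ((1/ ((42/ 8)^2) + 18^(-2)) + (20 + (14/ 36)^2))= 2541003715/ 114172254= 22.26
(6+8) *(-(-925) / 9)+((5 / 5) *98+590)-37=18809 / 9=2089.89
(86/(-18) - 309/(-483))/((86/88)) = -263824/62307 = -4.23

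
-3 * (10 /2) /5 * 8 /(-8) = 3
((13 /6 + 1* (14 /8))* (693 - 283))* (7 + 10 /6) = 125255 /9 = 13917.22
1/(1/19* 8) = 19/8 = 2.38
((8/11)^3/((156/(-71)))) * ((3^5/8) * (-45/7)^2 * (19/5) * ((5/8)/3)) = -147513150/847847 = -173.99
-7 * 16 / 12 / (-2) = 14 / 3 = 4.67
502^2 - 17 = 251987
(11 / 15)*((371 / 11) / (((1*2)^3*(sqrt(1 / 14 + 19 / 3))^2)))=2597 / 5380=0.48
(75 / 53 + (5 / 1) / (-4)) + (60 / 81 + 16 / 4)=28081 / 5724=4.91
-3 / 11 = -0.27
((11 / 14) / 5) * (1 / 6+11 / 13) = 869 / 5460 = 0.16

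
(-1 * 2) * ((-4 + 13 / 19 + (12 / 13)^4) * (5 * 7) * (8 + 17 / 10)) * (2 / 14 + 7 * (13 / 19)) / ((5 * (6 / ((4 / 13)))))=59617202592 / 670183865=88.96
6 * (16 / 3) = 32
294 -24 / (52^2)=99369 / 338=293.99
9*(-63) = -567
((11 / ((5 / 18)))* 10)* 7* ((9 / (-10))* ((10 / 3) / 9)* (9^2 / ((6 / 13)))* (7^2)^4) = -934831659762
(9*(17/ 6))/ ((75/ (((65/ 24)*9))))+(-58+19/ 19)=-3897/ 80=-48.71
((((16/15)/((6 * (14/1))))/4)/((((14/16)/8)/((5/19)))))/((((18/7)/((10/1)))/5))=1600/10773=0.15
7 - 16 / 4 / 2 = 5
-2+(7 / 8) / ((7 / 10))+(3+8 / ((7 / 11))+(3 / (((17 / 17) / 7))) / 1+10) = 1283 / 28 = 45.82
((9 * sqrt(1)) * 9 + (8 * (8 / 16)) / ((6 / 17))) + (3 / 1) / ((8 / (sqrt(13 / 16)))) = 3 * sqrt(13) / 32 + 277 / 3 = 92.67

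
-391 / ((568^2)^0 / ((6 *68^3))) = -737657472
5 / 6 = 0.83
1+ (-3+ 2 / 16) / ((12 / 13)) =-203 / 96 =-2.11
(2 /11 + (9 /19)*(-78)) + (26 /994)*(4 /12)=-36.76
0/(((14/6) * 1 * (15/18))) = 0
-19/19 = -1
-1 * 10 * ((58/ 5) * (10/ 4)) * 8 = -2320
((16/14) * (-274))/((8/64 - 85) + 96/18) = 52608/13363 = 3.94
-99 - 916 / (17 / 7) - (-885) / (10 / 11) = 16909 / 34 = 497.32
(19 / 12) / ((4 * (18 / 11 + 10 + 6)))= 209 / 9312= 0.02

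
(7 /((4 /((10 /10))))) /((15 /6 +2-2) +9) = 7 /46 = 0.15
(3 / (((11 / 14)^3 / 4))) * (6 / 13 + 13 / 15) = 2842784 / 86515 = 32.86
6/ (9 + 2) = 6/ 11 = 0.55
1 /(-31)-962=-962.03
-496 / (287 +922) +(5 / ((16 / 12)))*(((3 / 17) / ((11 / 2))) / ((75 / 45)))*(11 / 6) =-737 / 2652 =-0.28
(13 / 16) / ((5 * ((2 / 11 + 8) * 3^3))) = 143 / 194400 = 0.00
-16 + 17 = 1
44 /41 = 1.07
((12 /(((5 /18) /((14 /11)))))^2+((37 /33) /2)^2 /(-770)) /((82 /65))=16074824207 /6708240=2396.28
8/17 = 0.47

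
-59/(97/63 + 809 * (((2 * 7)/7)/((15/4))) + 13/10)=-37170/273613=-0.14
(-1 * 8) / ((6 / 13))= -17.33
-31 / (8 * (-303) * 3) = 31 / 7272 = 0.00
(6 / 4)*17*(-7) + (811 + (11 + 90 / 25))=6471 / 10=647.10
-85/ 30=-17/ 6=-2.83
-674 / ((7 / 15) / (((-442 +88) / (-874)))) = -1789470 / 3059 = -584.99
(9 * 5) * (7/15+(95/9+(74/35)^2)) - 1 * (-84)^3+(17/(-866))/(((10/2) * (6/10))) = 377705767667/636510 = 593401.15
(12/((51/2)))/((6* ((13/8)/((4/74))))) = 64/24531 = 0.00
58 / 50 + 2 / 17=543 / 425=1.28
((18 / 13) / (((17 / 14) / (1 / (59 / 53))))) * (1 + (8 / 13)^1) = 280476 / 169507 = 1.65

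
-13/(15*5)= -13/75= -0.17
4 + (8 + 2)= 14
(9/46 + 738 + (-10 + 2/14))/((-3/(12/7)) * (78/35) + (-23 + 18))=-1172625/14329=-81.84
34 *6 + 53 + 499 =756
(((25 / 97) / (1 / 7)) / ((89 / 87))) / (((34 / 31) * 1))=471975 / 293522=1.61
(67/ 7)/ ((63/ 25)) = 1675/ 441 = 3.80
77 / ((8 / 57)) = 4389 / 8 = 548.62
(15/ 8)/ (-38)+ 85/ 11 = 25675/ 3344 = 7.68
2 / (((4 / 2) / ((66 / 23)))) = 2.87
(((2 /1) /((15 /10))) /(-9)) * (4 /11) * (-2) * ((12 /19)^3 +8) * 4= 7244800 /2037123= 3.56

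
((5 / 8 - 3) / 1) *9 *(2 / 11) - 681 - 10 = -30575 / 44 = -694.89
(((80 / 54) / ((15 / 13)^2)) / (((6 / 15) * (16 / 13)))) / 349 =2197 / 339228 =0.01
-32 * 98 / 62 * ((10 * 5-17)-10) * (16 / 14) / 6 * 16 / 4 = -82432 / 93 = -886.37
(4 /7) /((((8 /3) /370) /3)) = 1665 /7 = 237.86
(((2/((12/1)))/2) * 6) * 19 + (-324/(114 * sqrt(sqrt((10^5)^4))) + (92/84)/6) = 579498299/59850000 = 9.68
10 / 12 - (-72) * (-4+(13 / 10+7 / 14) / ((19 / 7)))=-136469 / 570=-239.42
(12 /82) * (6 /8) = 9 /82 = 0.11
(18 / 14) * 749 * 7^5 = 16185141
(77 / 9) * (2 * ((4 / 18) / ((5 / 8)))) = 2464 / 405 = 6.08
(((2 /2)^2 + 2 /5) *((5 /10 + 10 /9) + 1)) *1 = 329 /90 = 3.66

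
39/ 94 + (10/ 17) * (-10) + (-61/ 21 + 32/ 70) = -1328071/ 167790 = -7.92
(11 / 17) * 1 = 11 / 17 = 0.65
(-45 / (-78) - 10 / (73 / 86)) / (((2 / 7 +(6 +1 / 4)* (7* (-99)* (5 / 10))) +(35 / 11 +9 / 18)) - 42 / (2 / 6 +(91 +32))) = 1211679700 / 233815847057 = 0.01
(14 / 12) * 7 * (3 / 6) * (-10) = -245 / 6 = -40.83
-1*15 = -15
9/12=3/4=0.75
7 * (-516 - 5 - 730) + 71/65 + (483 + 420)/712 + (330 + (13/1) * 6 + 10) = -385819673/46280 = -8336.64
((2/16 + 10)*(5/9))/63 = 5/56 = 0.09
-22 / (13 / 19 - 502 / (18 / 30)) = 1254 / 47651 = 0.03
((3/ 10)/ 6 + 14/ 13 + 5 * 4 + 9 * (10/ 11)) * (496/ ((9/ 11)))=3464684/ 195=17767.61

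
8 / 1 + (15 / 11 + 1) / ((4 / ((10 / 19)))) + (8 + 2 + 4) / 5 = 11611 / 1045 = 11.11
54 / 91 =0.59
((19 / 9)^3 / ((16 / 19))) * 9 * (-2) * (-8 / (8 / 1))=130321 / 648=201.11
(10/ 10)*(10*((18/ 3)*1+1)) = 70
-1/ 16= -0.06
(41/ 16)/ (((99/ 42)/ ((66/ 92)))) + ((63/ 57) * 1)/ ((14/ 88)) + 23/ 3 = 322903/ 20976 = 15.39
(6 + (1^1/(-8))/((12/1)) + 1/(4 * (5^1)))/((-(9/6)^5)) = -2899/3645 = -0.80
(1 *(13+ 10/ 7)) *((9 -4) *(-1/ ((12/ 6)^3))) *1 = -9.02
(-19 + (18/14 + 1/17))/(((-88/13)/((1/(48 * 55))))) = 2483/2513280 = 0.00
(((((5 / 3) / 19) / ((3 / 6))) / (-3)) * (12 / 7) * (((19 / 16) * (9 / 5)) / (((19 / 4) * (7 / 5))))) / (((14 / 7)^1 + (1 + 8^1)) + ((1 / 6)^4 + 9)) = -38880 / 24132451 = -0.00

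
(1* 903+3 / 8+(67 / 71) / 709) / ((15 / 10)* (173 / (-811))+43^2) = 295042196579 / 603777846004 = 0.49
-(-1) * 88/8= 11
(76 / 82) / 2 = 0.46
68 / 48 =17 / 12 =1.42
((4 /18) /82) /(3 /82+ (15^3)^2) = 2 /8406281277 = 0.00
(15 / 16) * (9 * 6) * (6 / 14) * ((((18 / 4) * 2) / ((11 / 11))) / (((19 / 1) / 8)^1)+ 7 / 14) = 198045 / 2128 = 93.07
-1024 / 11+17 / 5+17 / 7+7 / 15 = -100249 / 1155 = -86.80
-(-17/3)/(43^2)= 17/5547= 0.00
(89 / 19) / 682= 89 / 12958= 0.01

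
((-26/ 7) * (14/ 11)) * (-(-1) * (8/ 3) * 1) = -416/ 33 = -12.61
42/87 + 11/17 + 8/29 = 693/493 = 1.41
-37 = -37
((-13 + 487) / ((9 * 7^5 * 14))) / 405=79 / 142943535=0.00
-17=-17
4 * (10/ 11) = 40/ 11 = 3.64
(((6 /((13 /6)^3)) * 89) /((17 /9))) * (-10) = -10380960 /37349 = -277.94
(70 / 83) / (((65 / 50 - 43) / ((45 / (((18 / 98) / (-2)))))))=9.91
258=258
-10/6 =-5/3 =-1.67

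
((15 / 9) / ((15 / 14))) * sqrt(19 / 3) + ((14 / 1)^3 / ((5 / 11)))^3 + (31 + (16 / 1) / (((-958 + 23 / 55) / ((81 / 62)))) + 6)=14 * sqrt(57) / 27 + 44898377944040658333 / 204084625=219998826196.92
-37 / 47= -0.79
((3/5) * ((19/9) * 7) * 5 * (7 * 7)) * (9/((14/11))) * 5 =76807.50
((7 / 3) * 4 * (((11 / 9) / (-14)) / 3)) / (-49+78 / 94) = 0.01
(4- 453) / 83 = -449 / 83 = -5.41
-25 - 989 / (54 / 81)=-3017 / 2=-1508.50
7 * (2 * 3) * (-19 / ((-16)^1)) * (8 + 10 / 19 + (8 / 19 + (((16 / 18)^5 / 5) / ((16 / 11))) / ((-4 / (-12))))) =60055037 / 131220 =457.67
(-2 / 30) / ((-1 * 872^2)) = 1 / 11405760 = 0.00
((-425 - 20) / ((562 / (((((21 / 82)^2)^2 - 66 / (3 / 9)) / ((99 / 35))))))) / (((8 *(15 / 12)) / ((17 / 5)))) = 10534298571433 / 559003344064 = 18.84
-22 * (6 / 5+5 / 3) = -63.07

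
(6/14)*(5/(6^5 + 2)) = 0.00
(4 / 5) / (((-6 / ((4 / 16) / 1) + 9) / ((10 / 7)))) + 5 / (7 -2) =0.92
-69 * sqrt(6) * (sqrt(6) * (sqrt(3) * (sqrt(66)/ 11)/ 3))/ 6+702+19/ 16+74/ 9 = 102443/ 144-69 * sqrt(22)/ 11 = 681.99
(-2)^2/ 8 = 1/ 2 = 0.50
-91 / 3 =-30.33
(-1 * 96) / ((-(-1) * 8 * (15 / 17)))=-68 / 5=-13.60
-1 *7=-7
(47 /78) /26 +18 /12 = 3089 /2028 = 1.52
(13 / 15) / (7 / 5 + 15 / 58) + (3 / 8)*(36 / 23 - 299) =-2267381 / 20424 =-111.02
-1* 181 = -181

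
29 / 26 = 1.12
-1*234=-234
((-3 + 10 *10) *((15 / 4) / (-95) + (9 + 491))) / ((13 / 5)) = 18428545 / 988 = 18652.37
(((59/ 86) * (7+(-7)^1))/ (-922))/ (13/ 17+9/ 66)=0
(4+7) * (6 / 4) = 33 / 2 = 16.50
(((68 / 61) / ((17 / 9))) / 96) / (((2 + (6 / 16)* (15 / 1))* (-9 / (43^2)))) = -1849 / 11163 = -0.17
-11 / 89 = -0.12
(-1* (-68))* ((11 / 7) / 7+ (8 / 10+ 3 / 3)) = 33728 / 245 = 137.67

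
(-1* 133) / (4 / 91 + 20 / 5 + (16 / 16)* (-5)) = 12103 / 87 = 139.11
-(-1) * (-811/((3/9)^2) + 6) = -7293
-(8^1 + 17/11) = -105/11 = -9.55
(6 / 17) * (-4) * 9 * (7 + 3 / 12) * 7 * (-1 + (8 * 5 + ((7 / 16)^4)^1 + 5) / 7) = -1951838127 / 557056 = -3503.85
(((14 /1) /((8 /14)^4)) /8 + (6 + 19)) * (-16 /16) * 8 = -42407 /128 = -331.30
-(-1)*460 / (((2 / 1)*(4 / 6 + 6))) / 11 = 69 / 22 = 3.14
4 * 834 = 3336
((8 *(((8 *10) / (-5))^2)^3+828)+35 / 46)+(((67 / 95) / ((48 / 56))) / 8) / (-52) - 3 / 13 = 731995794850813 / 5453760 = 134218556.53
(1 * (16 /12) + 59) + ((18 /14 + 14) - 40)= 748 /21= 35.62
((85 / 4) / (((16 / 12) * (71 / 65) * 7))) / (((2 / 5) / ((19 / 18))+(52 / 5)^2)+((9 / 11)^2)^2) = 115270423125 / 6027201470192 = 0.02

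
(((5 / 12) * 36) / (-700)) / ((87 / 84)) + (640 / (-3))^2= 59391973 / 1305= 45511.09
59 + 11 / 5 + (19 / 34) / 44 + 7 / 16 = 922287 / 14960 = 61.65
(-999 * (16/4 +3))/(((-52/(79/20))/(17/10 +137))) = 73677.31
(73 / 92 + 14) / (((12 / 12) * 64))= 1361 / 5888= 0.23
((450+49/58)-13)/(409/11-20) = 93115/3654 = 25.48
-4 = -4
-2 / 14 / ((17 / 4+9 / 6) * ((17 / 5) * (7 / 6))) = -120 / 19159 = -0.01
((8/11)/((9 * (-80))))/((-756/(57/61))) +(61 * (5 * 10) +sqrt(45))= 3 * sqrt(5) +46415754019/15218280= 3056.71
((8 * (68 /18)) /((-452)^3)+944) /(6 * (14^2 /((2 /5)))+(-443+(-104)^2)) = 49035411631 /691534359396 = 0.07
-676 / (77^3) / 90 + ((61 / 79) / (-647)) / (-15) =13253869 / 210012941061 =0.00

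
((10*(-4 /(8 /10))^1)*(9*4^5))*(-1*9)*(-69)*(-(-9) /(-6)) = 429235200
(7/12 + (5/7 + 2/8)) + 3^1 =191/42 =4.55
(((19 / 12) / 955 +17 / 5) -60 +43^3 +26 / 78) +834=920063063 / 11460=80284.73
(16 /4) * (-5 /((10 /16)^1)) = -32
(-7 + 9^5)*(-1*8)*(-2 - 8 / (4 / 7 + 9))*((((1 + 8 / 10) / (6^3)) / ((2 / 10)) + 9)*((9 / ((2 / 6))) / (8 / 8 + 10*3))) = 706732740 / 67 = 10548249.85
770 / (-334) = -385 / 167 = -2.31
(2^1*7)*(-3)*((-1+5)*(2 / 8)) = -42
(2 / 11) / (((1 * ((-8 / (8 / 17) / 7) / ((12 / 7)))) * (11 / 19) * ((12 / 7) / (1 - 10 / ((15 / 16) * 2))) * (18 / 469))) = 810901 / 55539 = 14.60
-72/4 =-18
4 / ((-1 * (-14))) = 2 / 7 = 0.29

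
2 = 2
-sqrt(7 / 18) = -sqrt(14) / 6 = -0.62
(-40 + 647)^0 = 1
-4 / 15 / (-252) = 1 / 945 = 0.00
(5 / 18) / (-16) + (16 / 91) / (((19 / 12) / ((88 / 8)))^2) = 80125537 / 9461088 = 8.47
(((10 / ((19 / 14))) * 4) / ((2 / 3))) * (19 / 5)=168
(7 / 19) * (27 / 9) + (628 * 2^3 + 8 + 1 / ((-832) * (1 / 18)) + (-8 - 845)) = 33039381 / 7904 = 4180.08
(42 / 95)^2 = 1764 / 9025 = 0.20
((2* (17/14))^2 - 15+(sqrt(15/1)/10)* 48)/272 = -223/6664+3* sqrt(15)/170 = 0.03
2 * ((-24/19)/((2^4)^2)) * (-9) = 27/304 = 0.09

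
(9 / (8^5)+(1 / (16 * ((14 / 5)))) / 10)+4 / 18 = 463927 / 2064384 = 0.22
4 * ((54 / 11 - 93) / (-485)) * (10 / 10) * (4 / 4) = 3876 / 5335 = 0.73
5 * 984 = 4920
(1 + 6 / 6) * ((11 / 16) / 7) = 11 / 56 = 0.20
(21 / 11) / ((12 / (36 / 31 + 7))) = 161 / 124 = 1.30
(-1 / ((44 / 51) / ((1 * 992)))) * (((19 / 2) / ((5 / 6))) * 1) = -720936 / 55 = -13107.93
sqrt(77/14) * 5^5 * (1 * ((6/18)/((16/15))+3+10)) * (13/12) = 2884375 * sqrt(22)/128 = 105694.67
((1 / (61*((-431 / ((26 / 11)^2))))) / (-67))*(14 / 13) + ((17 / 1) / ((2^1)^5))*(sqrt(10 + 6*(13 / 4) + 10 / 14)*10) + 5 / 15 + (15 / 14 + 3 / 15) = 71828716049 / 44759638770 + 255*sqrt(658) / 224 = 30.81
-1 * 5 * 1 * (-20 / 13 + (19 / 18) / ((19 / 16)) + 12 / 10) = -322 / 117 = -2.75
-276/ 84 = -3.29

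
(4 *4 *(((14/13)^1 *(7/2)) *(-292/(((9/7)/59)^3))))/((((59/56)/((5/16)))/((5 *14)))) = -334836771774400/9477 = -35331515434.67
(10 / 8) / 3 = 5 / 12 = 0.42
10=10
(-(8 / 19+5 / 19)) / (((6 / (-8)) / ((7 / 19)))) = 364 / 1083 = 0.34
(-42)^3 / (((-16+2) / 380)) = 2010960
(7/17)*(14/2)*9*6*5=13230/17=778.24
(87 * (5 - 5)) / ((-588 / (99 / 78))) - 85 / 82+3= 161 / 82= 1.96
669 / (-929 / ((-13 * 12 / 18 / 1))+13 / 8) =69576 / 11317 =6.15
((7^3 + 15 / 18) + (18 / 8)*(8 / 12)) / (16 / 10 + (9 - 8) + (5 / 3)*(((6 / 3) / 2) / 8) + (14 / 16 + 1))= 20720 / 281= 73.74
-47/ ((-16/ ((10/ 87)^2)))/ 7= 1175/ 211932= 0.01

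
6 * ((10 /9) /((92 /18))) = 30 /23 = 1.30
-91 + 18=-73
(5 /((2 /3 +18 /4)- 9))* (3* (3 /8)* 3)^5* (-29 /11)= 6241774545 /4145152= 1505.80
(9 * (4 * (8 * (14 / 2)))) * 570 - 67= 1149053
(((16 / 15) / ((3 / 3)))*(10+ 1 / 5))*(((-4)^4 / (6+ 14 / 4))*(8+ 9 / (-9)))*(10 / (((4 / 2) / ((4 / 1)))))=3899392 / 95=41046.23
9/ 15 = 3/ 5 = 0.60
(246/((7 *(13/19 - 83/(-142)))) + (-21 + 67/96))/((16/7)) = 5671993/1752576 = 3.24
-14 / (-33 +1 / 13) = 91 / 214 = 0.43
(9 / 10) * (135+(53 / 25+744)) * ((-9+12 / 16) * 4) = -3271158 / 125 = -26169.26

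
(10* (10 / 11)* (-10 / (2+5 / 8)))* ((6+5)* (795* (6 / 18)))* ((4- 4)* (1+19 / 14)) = 0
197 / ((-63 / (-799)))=157403 / 63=2498.46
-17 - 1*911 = -928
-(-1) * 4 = 4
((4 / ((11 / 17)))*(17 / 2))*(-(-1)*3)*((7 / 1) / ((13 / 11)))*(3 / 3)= 12138 / 13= 933.69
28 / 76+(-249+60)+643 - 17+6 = 8424 / 19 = 443.37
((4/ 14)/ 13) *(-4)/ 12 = -2/ 273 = -0.01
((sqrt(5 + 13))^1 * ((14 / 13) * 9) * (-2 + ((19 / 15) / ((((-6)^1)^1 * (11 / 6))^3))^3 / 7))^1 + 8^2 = 64 - 222826056813218 * sqrt(2) / 3831664997875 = -18.24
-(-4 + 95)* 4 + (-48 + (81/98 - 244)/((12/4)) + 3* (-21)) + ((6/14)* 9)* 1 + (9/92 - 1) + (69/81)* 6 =-22233121/40572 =-547.99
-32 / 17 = -1.88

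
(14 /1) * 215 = 3010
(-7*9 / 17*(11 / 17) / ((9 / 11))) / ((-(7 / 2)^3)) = 968 / 14161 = 0.07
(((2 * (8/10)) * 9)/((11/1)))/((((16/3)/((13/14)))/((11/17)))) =351/2380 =0.15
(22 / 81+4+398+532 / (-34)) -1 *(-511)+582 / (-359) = 442932997 / 494343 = 896.00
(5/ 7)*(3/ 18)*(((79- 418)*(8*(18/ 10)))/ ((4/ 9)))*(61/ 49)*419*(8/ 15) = -623844072/ 1715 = -363757.48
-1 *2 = -2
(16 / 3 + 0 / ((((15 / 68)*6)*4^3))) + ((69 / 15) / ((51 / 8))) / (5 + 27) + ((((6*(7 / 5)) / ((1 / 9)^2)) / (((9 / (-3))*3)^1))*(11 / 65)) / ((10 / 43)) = -5487171 / 110500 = -49.66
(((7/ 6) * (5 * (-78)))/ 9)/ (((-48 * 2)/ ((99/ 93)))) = 5005/ 8928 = 0.56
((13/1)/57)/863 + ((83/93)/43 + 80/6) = 875666320/65571603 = 13.35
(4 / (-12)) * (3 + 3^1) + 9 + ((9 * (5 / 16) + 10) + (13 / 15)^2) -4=59629 / 3600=16.56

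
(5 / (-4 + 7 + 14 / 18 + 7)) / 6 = 15 / 194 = 0.08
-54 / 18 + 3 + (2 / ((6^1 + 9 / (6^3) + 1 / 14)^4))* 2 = 3186376704 / 1112453263441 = 0.00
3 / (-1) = -3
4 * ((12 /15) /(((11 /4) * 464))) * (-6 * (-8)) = 192 /1595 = 0.12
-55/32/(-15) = 11/96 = 0.11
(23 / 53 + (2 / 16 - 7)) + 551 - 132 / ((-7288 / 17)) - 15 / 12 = 209979625 / 386264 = 543.62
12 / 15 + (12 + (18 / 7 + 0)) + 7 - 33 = -372 / 35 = -10.63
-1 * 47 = -47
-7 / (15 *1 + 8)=-7 / 23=-0.30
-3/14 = -0.21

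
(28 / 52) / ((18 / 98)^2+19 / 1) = 16807 / 594100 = 0.03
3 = 3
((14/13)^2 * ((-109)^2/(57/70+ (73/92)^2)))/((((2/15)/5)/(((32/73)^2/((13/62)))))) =1642387685793792000/5007888224807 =327960.13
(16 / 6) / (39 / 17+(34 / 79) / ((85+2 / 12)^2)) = 2805484024 / 2413603827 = 1.16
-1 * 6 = -6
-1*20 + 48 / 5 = -52 / 5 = -10.40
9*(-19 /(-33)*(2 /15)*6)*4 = 16.58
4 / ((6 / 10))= 20 / 3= 6.67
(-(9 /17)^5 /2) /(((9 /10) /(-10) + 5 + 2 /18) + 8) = -26572050 /16639304183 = -0.00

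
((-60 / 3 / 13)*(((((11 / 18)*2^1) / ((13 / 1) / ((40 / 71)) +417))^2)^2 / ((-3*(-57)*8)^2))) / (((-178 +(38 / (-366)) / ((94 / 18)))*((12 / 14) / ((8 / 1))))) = 940256732800000 / 366665308525581397022783262378897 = 0.00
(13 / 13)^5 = 1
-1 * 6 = -6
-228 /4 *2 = -114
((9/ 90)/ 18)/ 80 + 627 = 9028801/ 14400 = 627.00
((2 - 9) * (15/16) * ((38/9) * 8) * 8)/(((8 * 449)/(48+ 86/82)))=-1337315/55227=-24.21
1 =1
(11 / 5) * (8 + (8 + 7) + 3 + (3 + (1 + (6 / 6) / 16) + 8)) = 6699 / 80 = 83.74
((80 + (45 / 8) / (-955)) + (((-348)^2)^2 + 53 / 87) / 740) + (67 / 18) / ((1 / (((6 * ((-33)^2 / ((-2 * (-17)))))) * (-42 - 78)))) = 1650042801004739 / 83616744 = 19733401.73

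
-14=-14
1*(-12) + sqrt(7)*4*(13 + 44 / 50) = -12 + 1388*sqrt(7) / 25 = 134.89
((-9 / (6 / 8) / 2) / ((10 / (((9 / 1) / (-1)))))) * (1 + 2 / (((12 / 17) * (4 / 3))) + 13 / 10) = 4779 / 200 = 23.90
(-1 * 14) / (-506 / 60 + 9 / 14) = 1.80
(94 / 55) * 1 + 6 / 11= 124 / 55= 2.25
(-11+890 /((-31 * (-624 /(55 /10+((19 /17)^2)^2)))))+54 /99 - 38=-65796759889 /1367071728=-48.13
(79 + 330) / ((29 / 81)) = 33129 / 29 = 1142.38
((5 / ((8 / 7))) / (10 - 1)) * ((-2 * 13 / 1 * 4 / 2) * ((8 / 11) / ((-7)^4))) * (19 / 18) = -2470 / 305613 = -0.01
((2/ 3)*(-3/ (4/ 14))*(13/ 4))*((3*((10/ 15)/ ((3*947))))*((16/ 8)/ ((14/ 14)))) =-91/ 2841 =-0.03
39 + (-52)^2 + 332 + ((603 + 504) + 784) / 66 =204841 / 66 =3103.65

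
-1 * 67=-67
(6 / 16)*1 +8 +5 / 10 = 71 / 8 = 8.88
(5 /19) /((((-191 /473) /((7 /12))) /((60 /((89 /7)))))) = -579425 /322981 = -1.79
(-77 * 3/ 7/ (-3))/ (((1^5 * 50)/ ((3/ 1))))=33/ 50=0.66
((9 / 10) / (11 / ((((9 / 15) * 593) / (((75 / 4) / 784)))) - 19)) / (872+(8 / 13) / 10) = -27197352 / 500688879227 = -0.00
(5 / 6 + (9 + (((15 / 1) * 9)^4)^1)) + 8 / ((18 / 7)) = 5978711483 / 18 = 332150637.94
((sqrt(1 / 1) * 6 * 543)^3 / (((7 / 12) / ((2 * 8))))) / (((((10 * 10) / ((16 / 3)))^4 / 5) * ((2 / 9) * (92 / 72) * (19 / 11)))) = 18697654008152064 / 238984375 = 78237976.89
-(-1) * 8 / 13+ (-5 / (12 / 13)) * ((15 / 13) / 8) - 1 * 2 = -901 / 416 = -2.17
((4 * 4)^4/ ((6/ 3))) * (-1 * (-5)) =163840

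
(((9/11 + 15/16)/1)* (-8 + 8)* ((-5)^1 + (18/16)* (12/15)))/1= 0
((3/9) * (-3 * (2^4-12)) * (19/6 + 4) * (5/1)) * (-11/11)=430/3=143.33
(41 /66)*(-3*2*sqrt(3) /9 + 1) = -0.10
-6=-6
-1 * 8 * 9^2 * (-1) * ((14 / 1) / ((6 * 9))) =168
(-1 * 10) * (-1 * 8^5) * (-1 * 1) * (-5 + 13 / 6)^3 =7453202.96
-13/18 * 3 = -13/6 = -2.17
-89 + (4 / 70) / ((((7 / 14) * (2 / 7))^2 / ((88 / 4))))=-137 / 5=-27.40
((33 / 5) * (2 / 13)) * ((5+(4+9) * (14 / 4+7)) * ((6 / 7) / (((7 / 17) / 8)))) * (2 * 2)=30482496 / 3185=9570.64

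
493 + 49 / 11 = 5472 / 11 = 497.45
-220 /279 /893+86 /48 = 3569347 /1993176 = 1.79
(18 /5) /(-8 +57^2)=18 /16205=0.00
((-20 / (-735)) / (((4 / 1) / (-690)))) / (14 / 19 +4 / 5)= -10925 / 3577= -3.05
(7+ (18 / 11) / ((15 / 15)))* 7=665 / 11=60.45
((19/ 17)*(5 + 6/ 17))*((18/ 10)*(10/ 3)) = 10374/ 289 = 35.90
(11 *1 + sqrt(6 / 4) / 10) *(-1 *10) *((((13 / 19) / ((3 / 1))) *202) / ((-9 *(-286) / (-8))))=404 *sqrt(6) / 5643 + 8080 / 513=15.93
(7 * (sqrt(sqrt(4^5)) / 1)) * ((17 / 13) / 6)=8.63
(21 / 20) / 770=3 / 2200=0.00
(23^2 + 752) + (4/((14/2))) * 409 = 10603/7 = 1514.71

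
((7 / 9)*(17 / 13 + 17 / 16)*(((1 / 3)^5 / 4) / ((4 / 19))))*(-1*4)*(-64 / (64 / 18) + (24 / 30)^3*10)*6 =10556609 / 3790800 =2.78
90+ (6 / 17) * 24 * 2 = 1818 / 17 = 106.94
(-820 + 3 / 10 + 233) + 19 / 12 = -35107 / 60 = -585.12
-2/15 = -0.13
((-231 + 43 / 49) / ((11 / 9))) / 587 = -101484 / 316393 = -0.32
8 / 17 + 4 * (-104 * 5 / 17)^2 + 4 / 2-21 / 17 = 1081957 / 289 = 3743.80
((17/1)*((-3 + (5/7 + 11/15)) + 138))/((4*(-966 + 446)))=-243559/218400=-1.12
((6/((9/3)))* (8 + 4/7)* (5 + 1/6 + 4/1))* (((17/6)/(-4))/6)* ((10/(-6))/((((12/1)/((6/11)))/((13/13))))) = 2125/1512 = 1.41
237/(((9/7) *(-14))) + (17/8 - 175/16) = -21.98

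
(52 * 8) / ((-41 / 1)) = -416 / 41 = -10.15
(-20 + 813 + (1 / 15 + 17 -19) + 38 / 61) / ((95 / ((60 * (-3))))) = -8692752 / 5795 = -1500.04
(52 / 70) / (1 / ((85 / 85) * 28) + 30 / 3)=104 / 1405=0.07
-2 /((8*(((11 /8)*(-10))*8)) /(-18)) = -9 /220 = -0.04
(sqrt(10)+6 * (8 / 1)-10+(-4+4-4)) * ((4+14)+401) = 419 * sqrt(10)+14246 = 15570.99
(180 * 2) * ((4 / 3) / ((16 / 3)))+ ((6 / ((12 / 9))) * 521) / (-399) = 84.12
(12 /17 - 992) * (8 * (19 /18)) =-1280752 /153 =-8370.93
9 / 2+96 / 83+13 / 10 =2887 / 415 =6.96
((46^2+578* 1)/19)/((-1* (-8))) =1347/76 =17.72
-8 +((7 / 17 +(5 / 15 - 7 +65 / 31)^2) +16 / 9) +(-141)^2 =19896.07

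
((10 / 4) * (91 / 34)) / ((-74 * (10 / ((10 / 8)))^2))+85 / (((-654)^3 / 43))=-16056566945 / 11260660483584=-0.00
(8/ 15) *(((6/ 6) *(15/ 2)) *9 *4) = 144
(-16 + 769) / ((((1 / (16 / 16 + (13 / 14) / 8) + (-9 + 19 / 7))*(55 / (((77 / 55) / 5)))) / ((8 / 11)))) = -24598 / 47553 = -0.52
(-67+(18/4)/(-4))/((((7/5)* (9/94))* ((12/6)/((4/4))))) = -254.12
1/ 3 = 0.33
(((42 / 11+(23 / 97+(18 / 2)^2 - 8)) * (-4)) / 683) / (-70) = 164436 / 25506635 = 0.01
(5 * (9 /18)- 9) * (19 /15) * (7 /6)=-1729 /180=-9.61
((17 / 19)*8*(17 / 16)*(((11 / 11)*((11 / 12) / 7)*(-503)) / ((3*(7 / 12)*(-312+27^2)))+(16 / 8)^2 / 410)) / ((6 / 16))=-1169487052 / 716278815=-1.63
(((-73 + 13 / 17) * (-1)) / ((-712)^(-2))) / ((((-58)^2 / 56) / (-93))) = -810530456064 / 14297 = -56692344.97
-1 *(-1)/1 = 1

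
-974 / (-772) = 487 / 386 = 1.26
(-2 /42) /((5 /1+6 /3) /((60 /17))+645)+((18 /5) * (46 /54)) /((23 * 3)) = 0.04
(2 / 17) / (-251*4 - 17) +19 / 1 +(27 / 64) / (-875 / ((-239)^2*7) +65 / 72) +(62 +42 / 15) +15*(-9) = -50.73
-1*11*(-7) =77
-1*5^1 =-5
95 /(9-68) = -1.61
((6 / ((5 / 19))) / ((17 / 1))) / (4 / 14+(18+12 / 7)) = 57 / 850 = 0.07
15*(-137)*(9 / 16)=-18495 / 16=-1155.94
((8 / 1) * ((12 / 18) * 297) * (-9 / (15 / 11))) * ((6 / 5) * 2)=-627264 / 25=-25090.56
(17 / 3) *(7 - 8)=-17 / 3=-5.67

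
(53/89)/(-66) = -53/5874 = -0.01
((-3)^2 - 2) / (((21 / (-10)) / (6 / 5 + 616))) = -6172 / 3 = -2057.33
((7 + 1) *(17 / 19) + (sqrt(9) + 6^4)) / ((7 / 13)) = 322621 / 133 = 2425.72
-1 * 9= -9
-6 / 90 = -1 / 15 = -0.07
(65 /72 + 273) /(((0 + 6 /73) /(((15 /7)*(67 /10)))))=96455411 /2016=47844.95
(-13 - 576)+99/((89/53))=-47174/89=-530.04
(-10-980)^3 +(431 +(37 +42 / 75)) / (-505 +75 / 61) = -372716103732277 / 384125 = -970299000.93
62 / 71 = 0.87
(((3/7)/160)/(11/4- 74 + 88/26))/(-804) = 13/264816160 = 0.00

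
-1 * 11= -11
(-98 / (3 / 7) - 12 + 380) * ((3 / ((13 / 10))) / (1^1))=4180 / 13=321.54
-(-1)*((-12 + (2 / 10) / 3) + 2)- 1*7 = -254 / 15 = -16.93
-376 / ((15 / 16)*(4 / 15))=-1504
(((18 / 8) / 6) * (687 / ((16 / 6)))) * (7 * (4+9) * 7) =3938571 / 64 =61540.17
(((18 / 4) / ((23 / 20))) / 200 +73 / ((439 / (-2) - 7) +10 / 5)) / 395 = -63119 / 81583300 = -0.00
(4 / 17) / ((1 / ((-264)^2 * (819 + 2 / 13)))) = 2968770816 / 221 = 13433352.11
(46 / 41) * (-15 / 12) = -115 / 82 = -1.40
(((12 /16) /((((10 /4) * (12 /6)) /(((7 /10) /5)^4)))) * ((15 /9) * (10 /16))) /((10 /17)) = 40817 /400000000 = 0.00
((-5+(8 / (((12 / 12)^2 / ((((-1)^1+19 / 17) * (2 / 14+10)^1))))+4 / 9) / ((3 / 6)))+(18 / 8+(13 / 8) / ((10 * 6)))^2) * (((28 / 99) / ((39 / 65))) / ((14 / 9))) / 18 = 16755007 / 49351680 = 0.34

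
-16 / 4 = -4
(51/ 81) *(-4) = -68/ 27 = -2.52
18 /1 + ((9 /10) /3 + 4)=223 /10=22.30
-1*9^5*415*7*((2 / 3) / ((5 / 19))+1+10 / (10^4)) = -606270156.34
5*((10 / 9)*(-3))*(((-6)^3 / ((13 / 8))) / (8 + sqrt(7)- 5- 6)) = -43200 / 13- 14400*sqrt(7) / 13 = -6253.76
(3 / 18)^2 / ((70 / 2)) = 1 / 1260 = 0.00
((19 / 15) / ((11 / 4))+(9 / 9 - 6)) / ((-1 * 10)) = 749 / 1650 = 0.45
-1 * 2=-2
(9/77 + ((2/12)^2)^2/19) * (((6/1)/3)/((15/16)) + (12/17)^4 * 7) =67200025546/148462335945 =0.45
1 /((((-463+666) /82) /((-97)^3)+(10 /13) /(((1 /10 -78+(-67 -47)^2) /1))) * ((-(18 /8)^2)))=-2010902584426528 /578583805221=-3475.56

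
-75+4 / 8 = -149 / 2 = -74.50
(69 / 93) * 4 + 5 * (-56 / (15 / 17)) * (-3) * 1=29604 / 31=954.97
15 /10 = 3 /2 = 1.50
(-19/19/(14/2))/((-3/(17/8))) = 17/168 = 0.10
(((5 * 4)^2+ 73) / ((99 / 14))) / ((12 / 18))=301 / 3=100.33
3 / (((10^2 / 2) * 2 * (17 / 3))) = 9 / 1700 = 0.01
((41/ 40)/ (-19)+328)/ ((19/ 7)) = 1744673/ 14440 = 120.82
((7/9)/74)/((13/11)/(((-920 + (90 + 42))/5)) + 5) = 0.00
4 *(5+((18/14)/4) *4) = 176/7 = 25.14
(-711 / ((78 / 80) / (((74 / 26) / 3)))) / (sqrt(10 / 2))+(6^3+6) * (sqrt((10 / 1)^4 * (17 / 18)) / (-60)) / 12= -23384 * sqrt(5) / 169 - 185 * sqrt(34) / 36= -339.36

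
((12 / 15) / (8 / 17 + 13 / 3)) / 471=68 / 192325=0.00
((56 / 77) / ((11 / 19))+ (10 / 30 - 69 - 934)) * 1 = -363512 / 363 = -1001.41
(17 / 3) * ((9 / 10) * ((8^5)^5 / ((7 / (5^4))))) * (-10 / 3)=-401401151043919843164160000 / 7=-57343021577702834737737140.00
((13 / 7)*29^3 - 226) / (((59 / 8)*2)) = 1261900 / 413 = 3055.45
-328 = -328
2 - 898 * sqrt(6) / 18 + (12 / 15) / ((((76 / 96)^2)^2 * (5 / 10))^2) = 1931040657226 / 84917815205 - 449 * sqrt(6) / 9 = -99.46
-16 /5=-3.20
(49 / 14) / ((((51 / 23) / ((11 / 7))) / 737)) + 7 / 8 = 746201 / 408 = 1828.92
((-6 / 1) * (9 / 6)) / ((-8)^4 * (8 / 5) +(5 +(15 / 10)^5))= -0.00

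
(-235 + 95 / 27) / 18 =-3125 / 243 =-12.86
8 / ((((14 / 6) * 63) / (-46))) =-2.50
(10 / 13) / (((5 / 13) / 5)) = 10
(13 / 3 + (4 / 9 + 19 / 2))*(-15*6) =-1285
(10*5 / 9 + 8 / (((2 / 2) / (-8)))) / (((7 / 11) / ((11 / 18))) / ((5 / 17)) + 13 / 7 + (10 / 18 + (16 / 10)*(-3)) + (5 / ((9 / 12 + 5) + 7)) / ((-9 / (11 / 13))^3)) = -10108679215635 / 199402642589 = -50.69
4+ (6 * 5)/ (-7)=-2/ 7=-0.29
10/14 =5/7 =0.71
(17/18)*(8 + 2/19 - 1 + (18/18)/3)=3604/513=7.03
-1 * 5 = -5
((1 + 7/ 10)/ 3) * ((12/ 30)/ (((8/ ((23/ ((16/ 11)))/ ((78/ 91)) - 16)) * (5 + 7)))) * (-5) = -0.03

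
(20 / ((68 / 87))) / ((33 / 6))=870 / 187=4.65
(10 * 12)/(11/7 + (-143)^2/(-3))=-252/14311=-0.02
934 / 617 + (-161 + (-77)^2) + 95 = 3618405 / 617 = 5864.51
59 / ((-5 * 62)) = -59 / 310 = -0.19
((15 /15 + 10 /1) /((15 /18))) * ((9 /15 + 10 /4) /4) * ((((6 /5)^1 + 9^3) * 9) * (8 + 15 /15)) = 302532813 /500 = 605065.63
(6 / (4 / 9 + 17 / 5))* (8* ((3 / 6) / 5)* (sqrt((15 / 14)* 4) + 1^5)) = 216 / 173 + 216* sqrt(210) / 1211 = 3.83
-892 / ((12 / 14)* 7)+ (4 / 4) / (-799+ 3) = -355019 / 2388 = -148.67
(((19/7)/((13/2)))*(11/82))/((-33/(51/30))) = -323/111930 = -0.00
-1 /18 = -0.06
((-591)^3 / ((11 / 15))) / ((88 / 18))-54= -27867410721 / 484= -57577294.88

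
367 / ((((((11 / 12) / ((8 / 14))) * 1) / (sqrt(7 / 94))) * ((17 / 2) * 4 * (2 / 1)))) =2202 * sqrt(658) / 61523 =0.92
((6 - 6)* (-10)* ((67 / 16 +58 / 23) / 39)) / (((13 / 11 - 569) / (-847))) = 0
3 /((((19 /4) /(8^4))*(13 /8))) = 1591.97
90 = 90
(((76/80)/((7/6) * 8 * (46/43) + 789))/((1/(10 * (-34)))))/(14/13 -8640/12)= 541671/963282874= 0.00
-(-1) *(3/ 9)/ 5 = 1/ 15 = 0.07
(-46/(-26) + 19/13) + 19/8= 5.61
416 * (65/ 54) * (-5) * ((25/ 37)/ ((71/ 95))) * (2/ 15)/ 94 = -32110000/ 10000989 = -3.21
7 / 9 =0.78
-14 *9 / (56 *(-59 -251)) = 9 / 1240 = 0.01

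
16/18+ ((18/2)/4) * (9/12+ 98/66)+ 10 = 25213/1584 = 15.92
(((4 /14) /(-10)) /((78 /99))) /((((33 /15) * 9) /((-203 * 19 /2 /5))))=551 /780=0.71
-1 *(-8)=8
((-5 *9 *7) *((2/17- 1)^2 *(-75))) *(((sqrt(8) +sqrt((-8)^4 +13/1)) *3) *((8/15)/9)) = 1890000 *sqrt(2)/289 +945000 *sqrt(4109)/289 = 218853.86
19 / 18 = 1.06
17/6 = 2.83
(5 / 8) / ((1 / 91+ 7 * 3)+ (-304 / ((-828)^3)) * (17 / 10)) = 20178665325 / 678357974033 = 0.03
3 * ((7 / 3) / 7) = 1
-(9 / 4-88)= 343 / 4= 85.75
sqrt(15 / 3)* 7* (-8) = -56* sqrt(5) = -125.22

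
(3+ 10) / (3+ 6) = 13 / 9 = 1.44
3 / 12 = 1 / 4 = 0.25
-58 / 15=-3.87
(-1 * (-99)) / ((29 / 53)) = 5247 / 29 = 180.93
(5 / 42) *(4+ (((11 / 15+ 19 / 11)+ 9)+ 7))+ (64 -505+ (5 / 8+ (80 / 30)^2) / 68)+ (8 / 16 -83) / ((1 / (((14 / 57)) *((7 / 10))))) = -360049757 / 795872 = -452.40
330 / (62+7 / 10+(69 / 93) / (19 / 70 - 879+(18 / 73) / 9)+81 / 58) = 3330241643025 / 646830890366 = 5.15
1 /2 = 0.50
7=7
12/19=0.63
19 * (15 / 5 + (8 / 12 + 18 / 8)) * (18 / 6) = 1349 / 4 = 337.25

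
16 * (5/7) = 80/7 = 11.43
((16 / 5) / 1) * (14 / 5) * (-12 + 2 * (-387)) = -176064 / 25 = -7042.56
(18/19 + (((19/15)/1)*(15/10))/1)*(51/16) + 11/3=116213/9120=12.74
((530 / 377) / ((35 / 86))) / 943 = 9116 / 2488577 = 0.00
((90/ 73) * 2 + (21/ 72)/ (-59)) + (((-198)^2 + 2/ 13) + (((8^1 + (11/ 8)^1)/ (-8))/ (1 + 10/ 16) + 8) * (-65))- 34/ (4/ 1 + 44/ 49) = 86733525939/ 2239640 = 38726.55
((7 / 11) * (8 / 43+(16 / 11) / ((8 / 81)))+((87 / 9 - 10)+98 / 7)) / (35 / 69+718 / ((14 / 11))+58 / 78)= 0.04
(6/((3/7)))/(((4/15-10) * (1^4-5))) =105/292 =0.36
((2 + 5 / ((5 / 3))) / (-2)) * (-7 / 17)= 35 / 34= 1.03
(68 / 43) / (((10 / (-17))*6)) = -289 / 645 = -0.45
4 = 4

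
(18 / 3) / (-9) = -0.67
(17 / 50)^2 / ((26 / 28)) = 2023 / 16250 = 0.12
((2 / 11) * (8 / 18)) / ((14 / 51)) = 68 / 231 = 0.29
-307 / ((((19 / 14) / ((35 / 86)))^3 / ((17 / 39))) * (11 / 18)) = -460507598250 / 77983407359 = -5.91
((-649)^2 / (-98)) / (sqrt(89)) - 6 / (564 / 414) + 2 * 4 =169 / 47 - 421201 * sqrt(89) / 8722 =-451.99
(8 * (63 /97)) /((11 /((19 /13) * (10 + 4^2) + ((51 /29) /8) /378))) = 17.95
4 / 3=1.33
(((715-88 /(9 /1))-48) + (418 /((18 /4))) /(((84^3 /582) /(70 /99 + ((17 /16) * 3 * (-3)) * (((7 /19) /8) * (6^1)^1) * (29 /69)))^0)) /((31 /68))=459068 /279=1645.41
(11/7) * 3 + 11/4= 7.46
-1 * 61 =-61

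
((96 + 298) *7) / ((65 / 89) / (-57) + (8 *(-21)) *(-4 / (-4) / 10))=-69956670 / 426457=-164.04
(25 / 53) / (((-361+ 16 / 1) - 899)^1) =-25 / 65932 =-0.00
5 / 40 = 1 / 8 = 0.12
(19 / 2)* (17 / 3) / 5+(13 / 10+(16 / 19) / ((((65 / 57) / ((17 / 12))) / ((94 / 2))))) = 11941 / 195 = 61.24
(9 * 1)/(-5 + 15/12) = -12/5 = -2.40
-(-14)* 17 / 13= 238 / 13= 18.31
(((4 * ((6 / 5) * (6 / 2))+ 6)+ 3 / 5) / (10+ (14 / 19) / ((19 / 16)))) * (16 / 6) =10108 / 1917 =5.27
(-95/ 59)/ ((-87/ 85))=8075/ 5133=1.57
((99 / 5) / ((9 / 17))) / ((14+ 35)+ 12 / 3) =187 / 265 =0.71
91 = 91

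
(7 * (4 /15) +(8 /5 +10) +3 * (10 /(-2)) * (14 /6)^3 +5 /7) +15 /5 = -54613 /315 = -173.37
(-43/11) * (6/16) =-129/88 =-1.47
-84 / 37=-2.27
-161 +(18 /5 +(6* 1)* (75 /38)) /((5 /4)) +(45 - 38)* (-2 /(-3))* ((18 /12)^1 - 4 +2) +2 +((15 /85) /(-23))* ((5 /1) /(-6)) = -148.97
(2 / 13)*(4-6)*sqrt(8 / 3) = -8*sqrt(6) / 39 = -0.50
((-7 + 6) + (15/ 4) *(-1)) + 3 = -7/ 4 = -1.75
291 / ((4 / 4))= 291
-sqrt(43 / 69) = -sqrt(2967) / 69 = -0.79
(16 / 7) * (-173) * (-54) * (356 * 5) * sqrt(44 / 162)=29562240 * sqrt(22) / 7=19808456.63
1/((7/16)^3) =4096/343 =11.94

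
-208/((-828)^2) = -13/42849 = -0.00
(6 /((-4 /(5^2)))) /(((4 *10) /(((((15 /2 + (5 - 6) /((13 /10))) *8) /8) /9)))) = -875 /1248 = -0.70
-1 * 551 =-551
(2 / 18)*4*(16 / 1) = 64 / 9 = 7.11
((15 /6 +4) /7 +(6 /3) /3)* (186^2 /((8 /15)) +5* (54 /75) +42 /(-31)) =64159267 /620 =103482.69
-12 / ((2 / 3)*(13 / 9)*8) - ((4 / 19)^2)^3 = -3810929353 / 2446385812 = -1.56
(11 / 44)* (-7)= -7 / 4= -1.75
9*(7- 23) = -144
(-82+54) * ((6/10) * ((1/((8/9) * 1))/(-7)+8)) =-1317/10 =-131.70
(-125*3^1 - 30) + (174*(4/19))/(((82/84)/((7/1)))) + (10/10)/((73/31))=-8069434/56867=-141.90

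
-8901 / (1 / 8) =-71208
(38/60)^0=1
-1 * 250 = -250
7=7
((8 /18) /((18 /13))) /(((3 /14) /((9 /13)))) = 28 /27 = 1.04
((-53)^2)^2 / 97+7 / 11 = 86795970 / 1067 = 81345.80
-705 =-705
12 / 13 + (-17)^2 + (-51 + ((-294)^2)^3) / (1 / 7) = 58765897704136024 / 13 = 4520453669548924.92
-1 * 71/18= -71/18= -3.94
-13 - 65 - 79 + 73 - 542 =-626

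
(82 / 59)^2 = 6724 / 3481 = 1.93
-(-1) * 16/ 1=16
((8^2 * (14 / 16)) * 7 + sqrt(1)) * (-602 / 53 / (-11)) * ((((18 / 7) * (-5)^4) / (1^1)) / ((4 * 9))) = 10561875 / 583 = 18116.42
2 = 2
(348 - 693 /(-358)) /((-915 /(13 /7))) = -542867 /764330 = -0.71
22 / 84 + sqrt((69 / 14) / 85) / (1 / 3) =11 / 42 + 3*sqrt(82110) / 1190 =0.98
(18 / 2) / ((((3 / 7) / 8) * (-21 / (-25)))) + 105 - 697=-392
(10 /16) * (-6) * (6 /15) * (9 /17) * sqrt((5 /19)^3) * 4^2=-1080 * sqrt(95) /6137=-1.72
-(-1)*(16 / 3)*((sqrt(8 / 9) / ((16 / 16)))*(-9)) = -32*sqrt(2) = -45.25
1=1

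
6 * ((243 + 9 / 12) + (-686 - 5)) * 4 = -10734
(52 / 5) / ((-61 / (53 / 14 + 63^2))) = -1446094 / 2135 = -677.33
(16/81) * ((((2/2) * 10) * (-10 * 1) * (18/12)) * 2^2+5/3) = -28720/243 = -118.19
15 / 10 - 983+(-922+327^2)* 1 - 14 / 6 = 630139 / 6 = 105023.17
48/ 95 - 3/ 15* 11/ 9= 223/ 855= 0.26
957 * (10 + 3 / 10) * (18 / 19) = 887139 / 95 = 9338.31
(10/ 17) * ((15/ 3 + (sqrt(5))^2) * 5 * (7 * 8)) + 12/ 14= 1647.92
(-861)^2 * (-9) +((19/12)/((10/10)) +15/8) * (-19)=-160126913/24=-6671954.71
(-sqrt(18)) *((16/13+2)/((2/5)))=-315 *sqrt(2)/13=-34.27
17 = 17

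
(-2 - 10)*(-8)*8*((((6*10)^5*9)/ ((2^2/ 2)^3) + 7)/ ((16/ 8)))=335923202688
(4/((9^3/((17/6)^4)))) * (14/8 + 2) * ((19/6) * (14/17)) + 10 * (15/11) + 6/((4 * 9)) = 179388299/10392624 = 17.26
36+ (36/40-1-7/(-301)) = 15447/430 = 35.92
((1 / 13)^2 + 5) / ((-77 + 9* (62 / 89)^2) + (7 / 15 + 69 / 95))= -381966462 / 5451039061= -0.07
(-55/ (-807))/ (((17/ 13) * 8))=715/ 109752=0.01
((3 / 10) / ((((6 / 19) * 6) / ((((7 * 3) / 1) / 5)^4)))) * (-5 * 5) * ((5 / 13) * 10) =-1231713 / 260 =-4737.36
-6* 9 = -54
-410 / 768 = -205 / 384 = -0.53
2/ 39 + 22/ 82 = 511/ 1599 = 0.32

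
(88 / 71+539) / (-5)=-108.05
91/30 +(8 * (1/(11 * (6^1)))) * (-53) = -373/110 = -3.39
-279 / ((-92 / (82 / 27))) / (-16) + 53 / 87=2149 / 64032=0.03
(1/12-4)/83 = -47/996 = -0.05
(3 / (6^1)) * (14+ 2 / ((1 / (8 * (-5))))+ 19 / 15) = -971 / 30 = -32.37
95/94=1.01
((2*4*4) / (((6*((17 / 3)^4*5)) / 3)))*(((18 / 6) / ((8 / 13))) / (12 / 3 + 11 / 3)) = 18954 / 9604915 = 0.00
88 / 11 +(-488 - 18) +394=-104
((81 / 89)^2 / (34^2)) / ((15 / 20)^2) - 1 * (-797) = 797.00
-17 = -17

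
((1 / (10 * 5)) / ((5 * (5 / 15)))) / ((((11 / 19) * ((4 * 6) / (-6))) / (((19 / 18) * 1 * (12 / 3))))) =-0.02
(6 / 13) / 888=1 / 1924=0.00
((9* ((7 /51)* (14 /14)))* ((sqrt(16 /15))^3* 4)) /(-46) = -0.12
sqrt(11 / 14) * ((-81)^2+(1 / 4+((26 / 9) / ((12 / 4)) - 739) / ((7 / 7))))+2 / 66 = 1 / 33+628907 * sqrt(154) / 1512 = 5161.76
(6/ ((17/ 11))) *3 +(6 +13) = 521/ 17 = 30.65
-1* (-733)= 733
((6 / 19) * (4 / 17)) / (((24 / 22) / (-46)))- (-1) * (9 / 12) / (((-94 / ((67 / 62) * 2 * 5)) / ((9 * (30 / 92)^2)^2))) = -54146622246007 / 16857120364928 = -3.21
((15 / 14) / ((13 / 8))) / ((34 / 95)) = 2850 / 1547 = 1.84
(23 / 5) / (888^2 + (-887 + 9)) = 23 / 3938330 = 0.00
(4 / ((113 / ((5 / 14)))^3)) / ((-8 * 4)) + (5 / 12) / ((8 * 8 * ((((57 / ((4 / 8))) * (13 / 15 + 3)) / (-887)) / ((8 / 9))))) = -10974714373675 / 942442327483776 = -0.01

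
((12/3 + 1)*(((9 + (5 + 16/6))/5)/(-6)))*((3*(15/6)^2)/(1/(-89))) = 55625/12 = 4635.42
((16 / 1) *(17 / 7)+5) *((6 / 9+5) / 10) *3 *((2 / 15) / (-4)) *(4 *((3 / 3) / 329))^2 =-0.00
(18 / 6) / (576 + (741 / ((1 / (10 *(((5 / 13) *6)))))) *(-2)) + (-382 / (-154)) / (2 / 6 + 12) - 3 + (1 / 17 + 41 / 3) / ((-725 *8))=-14699781979 / 5247424952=-2.80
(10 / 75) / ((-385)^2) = 2 / 2223375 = 0.00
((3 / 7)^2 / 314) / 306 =0.00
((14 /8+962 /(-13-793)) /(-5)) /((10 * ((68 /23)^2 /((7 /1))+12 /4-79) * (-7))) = -12167 /572061600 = -0.00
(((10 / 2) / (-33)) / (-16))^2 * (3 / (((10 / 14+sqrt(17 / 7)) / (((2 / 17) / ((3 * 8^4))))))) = -875 / 912377511936+175 * sqrt(119) / 912377511936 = 0.00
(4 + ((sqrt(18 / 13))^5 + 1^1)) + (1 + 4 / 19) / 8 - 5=23 / 152 + 972 * sqrt(26) / 2197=2.41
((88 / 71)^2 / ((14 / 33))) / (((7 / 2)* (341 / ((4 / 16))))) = 5808 / 7657279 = 0.00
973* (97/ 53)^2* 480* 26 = 114253863360/ 2809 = 40674212.66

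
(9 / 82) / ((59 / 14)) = 63 / 2419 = 0.03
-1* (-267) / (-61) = -267 / 61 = -4.38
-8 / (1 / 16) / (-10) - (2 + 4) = 6.80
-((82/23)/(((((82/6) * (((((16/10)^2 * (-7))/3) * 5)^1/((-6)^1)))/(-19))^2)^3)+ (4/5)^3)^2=-116798219187249382673203325013144106990192325378521/442619449738747047809753151434169616678518784000000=-0.26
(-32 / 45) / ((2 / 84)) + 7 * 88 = 8792 / 15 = 586.13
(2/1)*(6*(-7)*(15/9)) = -140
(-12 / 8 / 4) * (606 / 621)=-101 / 276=-0.37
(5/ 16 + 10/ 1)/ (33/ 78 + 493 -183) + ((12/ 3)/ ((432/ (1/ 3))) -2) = -10270129/ 5230008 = -1.96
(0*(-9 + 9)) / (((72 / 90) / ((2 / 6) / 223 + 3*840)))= 0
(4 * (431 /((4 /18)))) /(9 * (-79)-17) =-3879 /364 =-10.66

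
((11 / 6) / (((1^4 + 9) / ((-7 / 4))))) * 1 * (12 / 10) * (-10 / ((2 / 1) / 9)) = 693 / 40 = 17.32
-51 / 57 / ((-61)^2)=-17 / 70699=-0.00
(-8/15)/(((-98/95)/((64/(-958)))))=-2432/70413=-0.03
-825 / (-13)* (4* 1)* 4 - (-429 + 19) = 1425.38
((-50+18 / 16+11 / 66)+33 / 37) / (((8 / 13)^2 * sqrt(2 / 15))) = -345.79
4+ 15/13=67/13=5.15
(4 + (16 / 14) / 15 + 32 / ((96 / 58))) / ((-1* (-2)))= 1229 / 105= 11.70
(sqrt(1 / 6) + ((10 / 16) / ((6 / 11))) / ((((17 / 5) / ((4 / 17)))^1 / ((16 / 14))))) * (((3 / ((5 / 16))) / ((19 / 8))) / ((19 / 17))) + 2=1088 * sqrt(6) / 1805 + 99998 / 42959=3.80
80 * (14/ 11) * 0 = 0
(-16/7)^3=-4096/343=-11.94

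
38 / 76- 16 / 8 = -3 / 2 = -1.50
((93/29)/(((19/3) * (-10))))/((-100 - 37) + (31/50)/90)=125550/339674419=0.00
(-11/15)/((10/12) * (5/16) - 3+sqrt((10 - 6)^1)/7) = 2464/8245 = 0.30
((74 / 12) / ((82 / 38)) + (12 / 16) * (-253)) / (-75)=2.49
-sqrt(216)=-6*sqrt(6)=-14.70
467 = 467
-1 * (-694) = 694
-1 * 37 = -37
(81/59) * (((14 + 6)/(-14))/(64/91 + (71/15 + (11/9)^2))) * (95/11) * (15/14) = -3038563125/1160382146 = -2.62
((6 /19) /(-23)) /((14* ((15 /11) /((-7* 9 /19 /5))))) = 99 /207575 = 0.00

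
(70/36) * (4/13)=70/117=0.60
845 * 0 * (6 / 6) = 0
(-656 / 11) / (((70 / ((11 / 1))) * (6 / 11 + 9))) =-3608 / 3675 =-0.98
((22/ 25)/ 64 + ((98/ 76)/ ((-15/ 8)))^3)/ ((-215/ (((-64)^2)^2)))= 120984456134656/ 4977061875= 24308.41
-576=-576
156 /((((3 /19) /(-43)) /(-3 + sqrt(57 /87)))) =127452-42484 * sqrt(551) /29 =93064.29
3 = 3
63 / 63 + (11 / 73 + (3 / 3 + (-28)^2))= 786.15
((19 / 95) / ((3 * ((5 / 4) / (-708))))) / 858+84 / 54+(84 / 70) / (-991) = 48157684 / 31885425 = 1.51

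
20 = 20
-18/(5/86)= -1548/5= -309.60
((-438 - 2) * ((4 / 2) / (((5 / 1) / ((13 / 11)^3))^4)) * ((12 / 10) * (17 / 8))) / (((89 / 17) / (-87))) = 7029405050814477396 / 15870461677736875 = 442.92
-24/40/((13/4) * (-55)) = 12/3575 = 0.00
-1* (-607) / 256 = 607 / 256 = 2.37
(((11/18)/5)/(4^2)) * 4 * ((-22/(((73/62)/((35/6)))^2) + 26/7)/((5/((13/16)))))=-804579061/302154300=-2.66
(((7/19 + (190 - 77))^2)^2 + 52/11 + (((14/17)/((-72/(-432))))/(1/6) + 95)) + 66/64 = 128817457626566891/779840864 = 165184287.68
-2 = -2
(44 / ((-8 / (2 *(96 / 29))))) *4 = -4224 / 29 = -145.66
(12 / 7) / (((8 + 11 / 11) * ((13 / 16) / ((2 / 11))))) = 128 / 3003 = 0.04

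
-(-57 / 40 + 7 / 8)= 11 / 20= 0.55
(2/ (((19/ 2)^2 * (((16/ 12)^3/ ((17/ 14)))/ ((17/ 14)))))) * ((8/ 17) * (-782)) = -179469/ 35378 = -5.07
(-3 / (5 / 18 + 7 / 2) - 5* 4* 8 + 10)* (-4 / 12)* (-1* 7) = -11963 / 34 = -351.85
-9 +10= 1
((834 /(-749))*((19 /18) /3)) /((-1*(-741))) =-139 /262899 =-0.00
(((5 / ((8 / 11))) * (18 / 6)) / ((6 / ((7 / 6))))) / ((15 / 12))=77 / 24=3.21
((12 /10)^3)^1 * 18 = 31.10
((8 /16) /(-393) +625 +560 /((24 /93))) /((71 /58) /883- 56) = -56255224483 /1127089809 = -49.91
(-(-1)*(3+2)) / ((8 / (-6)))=-3.75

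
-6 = -6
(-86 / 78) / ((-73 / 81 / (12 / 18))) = 774 / 949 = 0.82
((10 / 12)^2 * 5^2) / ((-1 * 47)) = -625 / 1692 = -0.37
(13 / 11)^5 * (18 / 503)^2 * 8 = 962391456 / 40747352459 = 0.02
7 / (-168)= -1 / 24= -0.04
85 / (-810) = -17 / 162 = -0.10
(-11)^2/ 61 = 121/ 61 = 1.98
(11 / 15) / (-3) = -11 / 45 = -0.24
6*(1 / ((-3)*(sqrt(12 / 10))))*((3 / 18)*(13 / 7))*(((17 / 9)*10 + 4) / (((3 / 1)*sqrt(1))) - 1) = -2327*sqrt(30) / 3402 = -3.75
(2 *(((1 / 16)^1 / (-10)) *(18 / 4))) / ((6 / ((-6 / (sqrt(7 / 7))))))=9 / 160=0.06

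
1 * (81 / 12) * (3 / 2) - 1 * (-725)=5881 / 8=735.12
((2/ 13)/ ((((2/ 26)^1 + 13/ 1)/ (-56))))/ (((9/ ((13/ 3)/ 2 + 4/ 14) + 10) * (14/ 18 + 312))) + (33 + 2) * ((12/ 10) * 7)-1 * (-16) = 13054837511/ 42112400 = 310.00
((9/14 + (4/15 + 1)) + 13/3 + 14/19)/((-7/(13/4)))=-120679/37240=-3.24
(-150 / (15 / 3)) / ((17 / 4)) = -120 / 17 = -7.06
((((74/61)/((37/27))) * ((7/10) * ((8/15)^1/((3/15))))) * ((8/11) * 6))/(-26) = -12096/43615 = -0.28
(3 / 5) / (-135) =-1 / 225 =-0.00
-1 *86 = -86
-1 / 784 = -0.00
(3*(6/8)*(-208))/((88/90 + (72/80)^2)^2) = -379080000/2588881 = -146.43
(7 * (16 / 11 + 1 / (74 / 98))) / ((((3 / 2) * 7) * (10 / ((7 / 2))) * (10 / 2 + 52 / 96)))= 4524 / 38665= 0.12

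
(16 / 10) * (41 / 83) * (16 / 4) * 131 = 171872 / 415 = 414.15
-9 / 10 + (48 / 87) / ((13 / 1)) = -3233 / 3770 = -0.86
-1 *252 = -252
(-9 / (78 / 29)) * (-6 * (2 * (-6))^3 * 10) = -4510080 / 13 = -346929.23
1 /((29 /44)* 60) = 11 /435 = 0.03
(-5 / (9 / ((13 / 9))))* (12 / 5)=-52 / 27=-1.93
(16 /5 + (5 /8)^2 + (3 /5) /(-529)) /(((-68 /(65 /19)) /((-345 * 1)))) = 118487655 /1901824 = 62.30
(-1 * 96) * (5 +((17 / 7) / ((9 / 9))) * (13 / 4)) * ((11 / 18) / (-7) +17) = -3077164 / 147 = -20933.09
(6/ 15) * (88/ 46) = 88/ 115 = 0.77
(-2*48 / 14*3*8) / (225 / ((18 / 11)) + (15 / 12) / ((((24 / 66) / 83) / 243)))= -18432 / 7780465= -0.00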